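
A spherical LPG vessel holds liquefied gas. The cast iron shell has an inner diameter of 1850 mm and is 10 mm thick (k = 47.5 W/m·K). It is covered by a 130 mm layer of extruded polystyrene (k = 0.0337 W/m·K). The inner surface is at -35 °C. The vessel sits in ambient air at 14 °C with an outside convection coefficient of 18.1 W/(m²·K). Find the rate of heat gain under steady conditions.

For a spherical shell R = (1/r₁ − 1/r₂)/(4πk); film R = 1/(h·4πr²). In series:
R_cast iron shell = (1/0.925 − 1/0.935)/(4π×47.5) = 1.937×10^-5 K/W
R_extruded polystyrene = (1/0.935 − 1/1.065)/(4π×0.0337) = 0.3083 K/W
R_outer film = 1/(h·4πr_o²) = 1/(18.1×4π×1.065²) = 0.003876 K/W
R_total = 0.3122 K/W
Q = ΔT/R_total = 49/0.3122

Q ≈ 157 W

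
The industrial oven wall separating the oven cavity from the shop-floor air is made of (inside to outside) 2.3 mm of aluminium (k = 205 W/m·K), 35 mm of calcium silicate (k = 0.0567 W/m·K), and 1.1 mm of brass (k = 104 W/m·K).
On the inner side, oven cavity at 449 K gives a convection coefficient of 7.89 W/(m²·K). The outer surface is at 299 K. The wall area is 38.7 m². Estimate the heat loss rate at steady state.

Thermal resistances in series:
R_inner film = 1/(h_i·A) = 1/(7.89×38.7) = 0.003275 K/W
R_aluminium = L/(kA) = 0.0023/(205×38.7) = 2.899×10^-7 K/W
R_calcium silicate = L/(kA) = 0.035/(0.0567×38.7) = 0.01595 K/W
R_brass = L/(kA) = 0.0011/(104×38.7) = 2.733×10^-7 K/W
R_total = 0.01923 K/W
Q = ΔT / R_total = 150 / 0.01923

Q ≈ 7800 W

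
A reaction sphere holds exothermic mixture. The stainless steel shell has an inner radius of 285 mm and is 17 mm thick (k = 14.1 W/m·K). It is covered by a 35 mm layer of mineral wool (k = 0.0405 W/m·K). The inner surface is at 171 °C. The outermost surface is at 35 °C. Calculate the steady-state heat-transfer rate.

Each spherical layer contributes R = (1/r_i − 1/r_o)/(4πk):
R_stainless steel shell = (1/0.285 − 1/0.302)/(4π×14.1) = 0.001115 K/W
R_mineral wool = (1/0.302 − 1/0.337)/(4π×0.0405) = 0.6757 K/W
R_total = 0.6768 K/W
Q = ΔT/R_total = 136/0.6768

Q ≈ 201 W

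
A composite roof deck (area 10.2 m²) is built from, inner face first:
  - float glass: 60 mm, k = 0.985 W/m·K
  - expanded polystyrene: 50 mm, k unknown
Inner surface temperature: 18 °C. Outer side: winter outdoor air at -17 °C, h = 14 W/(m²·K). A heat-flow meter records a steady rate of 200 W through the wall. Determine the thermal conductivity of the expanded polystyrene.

Thermal resistances in series:
R_float glass = L/(kA) = 0.06/(0.985×10.2) = 0.005972 K/W
R_outer film = 1/(h_o·A) = 1/(14×10.2) = 0.007003 K/W
Sum of known resistances R_other = 0.01297 K/W
Total R = ΔT/Q = 35/200 = 0.175 K/W
R_expanded polystyrene = R_total − R_other = 0.162 K/W
k = L/(R·A) = 0.05/(0.162×10.2)

k ≈ 0.0303 W/(m·K)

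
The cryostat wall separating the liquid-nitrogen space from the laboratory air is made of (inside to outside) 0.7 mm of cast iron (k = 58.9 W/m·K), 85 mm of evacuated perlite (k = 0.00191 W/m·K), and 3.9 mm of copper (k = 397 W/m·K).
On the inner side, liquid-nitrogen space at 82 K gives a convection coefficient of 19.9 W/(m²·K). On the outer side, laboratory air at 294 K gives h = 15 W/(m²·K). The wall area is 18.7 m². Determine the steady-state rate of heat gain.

Model the wall as resistances in series:
R_inner film = 1/(h_i·A) = 1/(19.9×18.7) = 0.002687 K/W
R_cast iron = L/(kA) = 0.0007/(58.9×18.7) = 6.355×10^-7 K/W
R_evacuated perlite = L/(kA) = 0.085/(0.00191×18.7) = 2.38 K/W
R_copper = L/(kA) = 0.0039/(397×18.7) = 5.253×10^-7 K/W
R_outer film = 1/(h_o·A) = 1/(15×18.7) = 0.003565 K/W
R_total = 2.386 K/W
Q = ΔT / R_total = 212 / 2.386

Q ≈ 88.8 W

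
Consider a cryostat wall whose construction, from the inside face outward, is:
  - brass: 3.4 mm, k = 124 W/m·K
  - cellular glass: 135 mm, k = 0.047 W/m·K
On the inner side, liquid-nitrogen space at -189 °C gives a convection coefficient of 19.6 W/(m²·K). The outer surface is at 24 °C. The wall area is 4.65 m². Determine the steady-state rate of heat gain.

Treating each layer as a thermal resistance in series:
R_inner film = 1/(h_i·A) = 1/(19.6×4.65) = 0.01097 K/W
R_brass = L/(kA) = 0.0034/(124×4.65) = 5.897×10^-6 K/W
R_cellular glass = L/(kA) = 0.135/(0.047×4.65) = 0.6177 K/W
R_total = 0.6287 K/W
Q = ΔT / R_total = 213 / 0.6287

Q ≈ 339 W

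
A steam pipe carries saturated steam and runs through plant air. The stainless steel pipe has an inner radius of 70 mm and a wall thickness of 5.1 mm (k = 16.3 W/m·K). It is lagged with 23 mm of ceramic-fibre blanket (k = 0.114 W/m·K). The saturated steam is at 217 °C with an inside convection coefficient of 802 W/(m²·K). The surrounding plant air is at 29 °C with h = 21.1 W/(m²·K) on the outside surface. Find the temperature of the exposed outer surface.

T ≈ 60.9 °C

Cylindrical conduction, so R = ln(r₂/r₁)/(2πkL) per layer, in series:
R_inner film = 1/(h_i·2πr₁L) = 1/(802×2π×0.07×1) = 0.002835 K/W
R_stainless steel pipe wall = ln(75.1/70)/(2π×16.3×1) = 6.867×10^-4 K/W
R_ceramic-fibre blanket = ln(98.1/75.1)/(2π×0.114×1) = 0.373 K/W
R_outer film = 1/(h_o·2πr_oL) = 1/(21.1×2π×0.0981×1) = 0.07689 K/W
R_total = 0.4534 K/W
Q = ΔT/R_total = 188/0.4534
Q = 415 W/m
T_interface = T_inner − Q·ΣR(inner→interface) = 217 − 415×0.3765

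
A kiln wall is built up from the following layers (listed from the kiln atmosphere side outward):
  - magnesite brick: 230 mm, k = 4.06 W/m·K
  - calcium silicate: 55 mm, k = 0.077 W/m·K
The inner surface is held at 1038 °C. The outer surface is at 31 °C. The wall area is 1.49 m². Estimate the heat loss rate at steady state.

Treating each layer as a thermal resistance in series:
R_magnesite brick = L/(kA) = 0.23/(4.06×1.49) = 0.03802 K/W
R_calcium silicate = L/(kA) = 0.055/(0.077×1.49) = 0.4794 K/W
R_total = 0.5174 K/W
Q = ΔT / R_total = 1007 / 0.5174

Q ≈ 1950 W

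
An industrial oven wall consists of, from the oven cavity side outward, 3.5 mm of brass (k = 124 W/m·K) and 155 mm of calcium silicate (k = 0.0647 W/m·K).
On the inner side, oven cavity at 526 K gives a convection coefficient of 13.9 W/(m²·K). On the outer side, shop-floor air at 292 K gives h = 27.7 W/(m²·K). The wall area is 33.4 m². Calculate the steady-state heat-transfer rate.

Using the resistance-network approach (series):
R_inner film = 1/(h_i·A) = 1/(13.9×33.4) = 0.002154 K/W
R_brass = L/(kA) = 0.0035/(124×33.4) = 8.451×10^-7 K/W
R_calcium silicate = L/(kA) = 0.155/(0.0647×33.4) = 0.07173 K/W
R_outer film = 1/(h_o·A) = 1/(27.7×33.4) = 0.001081 K/W
R_total = 0.07496 K/W
Q = ΔT / R_total = 234 / 0.07496

Q ≈ 3120 W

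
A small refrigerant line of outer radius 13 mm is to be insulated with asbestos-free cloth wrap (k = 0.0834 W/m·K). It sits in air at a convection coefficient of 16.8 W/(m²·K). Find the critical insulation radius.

r_cr ≈ 4.96 mm

For a cylinder r_cr = k/h = 0.0834/16.8
r_cr = 4.96 mm; since the bare radius (13 mm) is above r_cr, any added insulation will reduce heat loss.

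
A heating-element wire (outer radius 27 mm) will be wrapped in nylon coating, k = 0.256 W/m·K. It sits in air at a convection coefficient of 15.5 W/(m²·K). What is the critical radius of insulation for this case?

For a cylinder r_cr = k/h = 0.256/15.5
r_cr = 16.5 mm; since the bare radius (27 mm) is above r_cr, any added insulation will reduce heat loss.

r_cr ≈ 16.5 mm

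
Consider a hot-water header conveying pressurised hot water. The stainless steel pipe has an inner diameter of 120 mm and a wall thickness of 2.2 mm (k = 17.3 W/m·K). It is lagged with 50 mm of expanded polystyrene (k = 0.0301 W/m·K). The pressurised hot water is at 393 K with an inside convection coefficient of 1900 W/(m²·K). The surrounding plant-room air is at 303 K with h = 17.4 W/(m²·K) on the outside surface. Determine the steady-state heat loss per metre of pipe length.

Treating each annulus and film as a series resistance:
R_inner film = 1/(h_i·2πr₁L) = 1/(1900×2π×0.06×1) = 0.001396 K/W
R_stainless steel pipe wall = ln(62.2/60)/(2π×17.3×1) = 3.313×10^-4 K/W
R_expanded polystyrene = ln(112.2/62.2)/(2π×0.0301×1) = 3.119 K/W
R_outer film = 1/(h_o·2πr_oL) = 1/(17.4×2π×0.1122×1) = 0.08152 K/W
R_total = 3.203 K/W
Q = ΔT/R_total = 90/3.203

q′ ≈ 28.1 W/m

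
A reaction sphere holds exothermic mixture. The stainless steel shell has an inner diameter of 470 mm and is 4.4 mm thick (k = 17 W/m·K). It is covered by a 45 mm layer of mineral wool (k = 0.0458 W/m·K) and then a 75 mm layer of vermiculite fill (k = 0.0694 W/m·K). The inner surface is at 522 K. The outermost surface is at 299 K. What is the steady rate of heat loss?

Q ≈ 112 W

Spherical conduction: R = (1/r_in − 1/r_out)/(4πk) per layer; series-sum.
R_stainless steel shell = (1/0.235 − 1/0.2394)/(4π×17) = 3.661×10^-4 K/W
R_mineral wool = (1/0.2394 − 1/0.2844)/(4π×0.0458) = 1.148 K/W
R_vermiculite fill = (1/0.2844 − 1/0.3594)/(4π×0.0694) = 0.8414 K/W
R_total = 1.99 K/W
Q = ΔT/R_total = 223/1.99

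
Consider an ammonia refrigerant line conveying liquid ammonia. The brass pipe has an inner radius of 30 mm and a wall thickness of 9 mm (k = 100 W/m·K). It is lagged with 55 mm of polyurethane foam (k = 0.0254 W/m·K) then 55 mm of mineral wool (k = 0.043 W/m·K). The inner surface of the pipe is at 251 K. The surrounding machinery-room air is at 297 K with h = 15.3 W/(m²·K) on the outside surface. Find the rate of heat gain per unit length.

q′ ≈ 6.31 W/m

For a radial system each layer contributes R = ln(r_out/r_in)/(2πkL); films add R = 1/(hA).
R_brass pipe wall = ln(39/30)/(2π×100×1) = 4.176×10^-4 K/W
R_polyurethane foam = ln(94/39)/(2π×0.0254×1) = 5.512 K/W
R_mineral wool = ln(149/94)/(2π×0.043×1) = 1.705 K/W
R_outer film = 1/(h_o·2πr_oL) = 1/(15.3×2π×0.149×1) = 0.06981 K/W
R_total = 7.288 K/W
Q = ΔT/R_total = 46/7.288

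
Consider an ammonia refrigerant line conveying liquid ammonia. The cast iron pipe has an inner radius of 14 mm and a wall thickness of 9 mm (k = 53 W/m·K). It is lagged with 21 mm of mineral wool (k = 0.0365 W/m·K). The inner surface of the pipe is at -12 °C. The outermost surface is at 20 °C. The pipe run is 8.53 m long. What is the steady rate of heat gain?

Treating each annulus and film as a series resistance:
R_cast iron pipe wall = ln(23/14)/(2π×53×8.53) = 1.748×10^-4 K/W
R_mineral wool = ln(44/23)/(2π×0.0365×8.53) = 0.3316 K/W
R_total = 0.3318 K/W
Q = ΔT/R_total = 32/0.3318

Q ≈ 96.4 W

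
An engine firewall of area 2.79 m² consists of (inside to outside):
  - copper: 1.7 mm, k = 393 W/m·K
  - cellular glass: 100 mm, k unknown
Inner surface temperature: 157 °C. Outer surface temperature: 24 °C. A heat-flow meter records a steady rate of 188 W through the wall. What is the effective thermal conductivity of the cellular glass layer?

Series thermal resistances:
R_copper = L/(kA) = 0.0017/(393×2.79) = 1.55×10^-6 K/W
Sum of known resistances R_other = 1.55×10^-6 K/W
Total R = ΔT/Q = 133/188 = 0.7074 K/W
R_cellular glass = R_total − R_other = 0.7074 K/W
k = L/(R·A) = 0.1/(0.7074×2.79)

k ≈ 0.0507 W/(m·K)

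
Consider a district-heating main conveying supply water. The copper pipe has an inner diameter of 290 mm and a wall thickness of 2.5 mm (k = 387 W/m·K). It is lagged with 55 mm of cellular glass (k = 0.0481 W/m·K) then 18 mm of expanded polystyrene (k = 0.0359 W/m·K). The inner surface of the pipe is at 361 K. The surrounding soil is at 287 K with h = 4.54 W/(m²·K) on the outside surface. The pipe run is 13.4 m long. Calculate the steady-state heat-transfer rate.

For a radial system each layer contributes R = ln(r_out/r_in)/(2πkL); films add R = 1/(hA).
R_copper pipe wall = ln(147.5/145)/(2π×387×13.4) = 5.246×10^-7 K/W
R_cellular glass = ln(202.5/147.5)/(2π×0.0481×13.4) = 0.07825 K/W
R_expanded polystyrene = ln(220.5/202.5)/(2π×0.0359×13.4) = 0.02817 K/W
R_outer film = 1/(h_o·2πr_oL) = 1/(4.54×2π×0.2205×13.4) = 0.01186 K/W
R_total = 0.1183 K/W
Q = ΔT/R_total = 74/0.1183

Q ≈ 626 W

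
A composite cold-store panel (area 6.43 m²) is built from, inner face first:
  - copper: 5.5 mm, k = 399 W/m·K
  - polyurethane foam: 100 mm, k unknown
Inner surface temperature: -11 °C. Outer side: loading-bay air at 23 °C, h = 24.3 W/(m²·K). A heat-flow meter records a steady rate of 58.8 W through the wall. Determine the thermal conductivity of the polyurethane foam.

k ≈ 0.0272 W/(m·K)

Series thermal resistances:
R_copper = L/(kA) = 0.0055/(399×6.43) = 2.144×10^-6 K/W
R_outer film = 1/(h_o·A) = 1/(24.3×6.43) = 0.0064 K/W
Sum of known resistances R_other = 0.006402 K/W
Total R = ΔT/Q = 34/58.8 = 0.5782 K/W
R_polyurethane foam = R_total − R_other = 0.5718 K/W
k = L/(R·A) = 0.1/(0.5718×6.43)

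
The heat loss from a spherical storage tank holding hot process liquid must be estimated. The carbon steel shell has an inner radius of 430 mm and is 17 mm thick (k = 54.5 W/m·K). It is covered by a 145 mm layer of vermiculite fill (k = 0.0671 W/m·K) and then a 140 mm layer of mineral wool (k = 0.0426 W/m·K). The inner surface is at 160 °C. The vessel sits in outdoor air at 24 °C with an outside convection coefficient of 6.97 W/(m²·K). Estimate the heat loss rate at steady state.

Q ≈ 107 W

Each spherical layer contributes R = (1/r_i − 1/r_o)/(4πk):
R_carbon steel shell = (1/0.43 − 1/0.447)/(4π×54.5) = 1.291×10^-4 K/W
R_vermiculite fill = (1/0.447 − 1/0.592)/(4π×0.0671) = 0.6498 K/W
R_mineral wool = (1/0.592 − 1/0.732)/(4π×0.0426) = 0.6035 K/W
R_outer film = 1/(h·4πr_o²) = 1/(6.97×4π×0.732²) = 0.02131 K/W
R_total = 1.275 K/W
Q = ΔT/R_total = 136/1.275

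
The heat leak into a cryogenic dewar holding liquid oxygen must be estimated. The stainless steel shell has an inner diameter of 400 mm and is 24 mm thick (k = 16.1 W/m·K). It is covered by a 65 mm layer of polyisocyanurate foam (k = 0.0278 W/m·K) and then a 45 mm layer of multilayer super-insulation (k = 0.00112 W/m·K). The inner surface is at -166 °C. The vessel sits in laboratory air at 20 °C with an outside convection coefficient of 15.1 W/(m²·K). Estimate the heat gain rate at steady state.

For a spherical shell R = (1/r₁ − 1/r₂)/(4πk); film R = 1/(h·4πr²). In series:
R_stainless steel shell = (1/0.2 − 1/0.224)/(4π×16.1) = 0.002648 K/W
R_polyisocyanurate foam = (1/0.224 − 1/0.289)/(4π×0.0278) = 2.874 K/W
R_multilayer super-insulation = (1/0.289 − 1/0.334)/(4π×0.00112) = 33.12 K/W
R_outer film = 1/(h·4πr_o²) = 1/(15.1×4π×0.334²) = 0.04724 K/W
R_total = 36.05 K/W
Q = ΔT/R_total = 186/36.05

Q ≈ 5.16 W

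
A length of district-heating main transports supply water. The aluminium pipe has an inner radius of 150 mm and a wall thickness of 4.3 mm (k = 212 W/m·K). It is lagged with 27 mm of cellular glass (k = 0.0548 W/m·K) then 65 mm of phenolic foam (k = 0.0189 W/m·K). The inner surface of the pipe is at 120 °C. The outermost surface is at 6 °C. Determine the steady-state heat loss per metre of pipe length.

For a radial system each layer contributes R = ln(r_out/r_in)/(2πkL); films add R = 1/(hA).
R_aluminium pipe wall = ln(154.3/150)/(2π×212×1) = 2.122×10^-5 K/W
R_cellular glass = ln(181.3/154.3)/(2π×0.0548×1) = 0.4683 K/W
R_phenolic foam = ln(246.3/181.3)/(2π×0.0189×1) = 2.58 K/W
R_total = 3.048 K/W
Q = ΔT/R_total = 114/3.048

q′ ≈ 37.4 W/m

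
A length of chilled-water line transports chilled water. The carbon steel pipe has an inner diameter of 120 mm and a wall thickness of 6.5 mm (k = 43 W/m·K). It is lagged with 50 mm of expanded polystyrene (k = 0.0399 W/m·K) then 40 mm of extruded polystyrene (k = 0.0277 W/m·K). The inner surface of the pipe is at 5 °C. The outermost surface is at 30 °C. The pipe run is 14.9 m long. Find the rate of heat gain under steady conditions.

Q ≈ 94.7 W

Radial resistances (cylindrical: R_cond = ln(r_o/r_i)/(2πkL), R_conv = 1/(h·2πrL)):
R_carbon steel pipe wall = ln(66.5/60)/(2π×43×14.9) = 2.555×10^-5 K/W
R_expanded polystyrene = ln(116.5/66.5)/(2π×0.0399×14.9) = 0.1501 K/W
R_extruded polystyrene = ln(156.5/116.5)/(2π×0.0277×14.9) = 0.1138 K/W
R_total = 0.2639 K/W
Q = ΔT/R_total = 25/0.2639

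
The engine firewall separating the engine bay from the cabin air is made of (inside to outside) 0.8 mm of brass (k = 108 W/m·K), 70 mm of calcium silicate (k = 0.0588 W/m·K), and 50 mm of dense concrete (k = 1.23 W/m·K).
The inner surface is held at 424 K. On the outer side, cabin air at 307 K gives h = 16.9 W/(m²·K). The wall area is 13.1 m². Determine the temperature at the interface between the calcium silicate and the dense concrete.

Series thermal resistances:
R_brass = L/(kA) = 0.0008/(108×13.1) = 5.655×10^-7 K/W
R_calcium silicate = L/(kA) = 0.07/(0.0588×13.1) = 0.09088 K/W
R_dense concrete = L/(kA) = 0.05/(1.23×13.1) = 0.003103 K/W
R_outer film = 1/(h_o·A) = 1/(16.9×13.1) = 0.004517 K/W
R_total = 0.0985 K/W;  Q = ΔT/R_total = 117/0.0985 = 1188 W
T_interface = T_inner − Q·ΣR(inner→interface) = 424 − 1190×0.09088

T ≈ 316 K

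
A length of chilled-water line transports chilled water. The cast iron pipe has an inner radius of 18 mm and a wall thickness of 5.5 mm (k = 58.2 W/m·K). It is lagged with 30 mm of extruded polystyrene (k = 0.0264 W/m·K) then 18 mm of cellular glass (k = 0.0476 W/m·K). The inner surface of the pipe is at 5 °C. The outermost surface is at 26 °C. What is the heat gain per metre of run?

Cylindrical conduction, so R = ln(r₂/r₁)/(2πkL) per layer, in series:
R_cast iron pipe wall = ln(23.5/18)/(2π×58.2×1) = 7.291×10^-4 K/W
R_extruded polystyrene = ln(53.5/23.5)/(2π×0.0264×1) = 4.96 K/W
R_cellular glass = ln(71.5/53.5)/(2π×0.0476×1) = 0.9697 K/W
R_total = 5.93 K/W
Q = ΔT/R_total = 21/5.93

q′ ≈ 3.54 W/m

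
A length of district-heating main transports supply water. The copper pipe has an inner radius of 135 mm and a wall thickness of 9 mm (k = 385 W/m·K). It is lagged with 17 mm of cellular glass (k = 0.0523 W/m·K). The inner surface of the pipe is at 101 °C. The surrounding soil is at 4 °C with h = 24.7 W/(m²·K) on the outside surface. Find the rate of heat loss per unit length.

q′ ≈ 256 W/m

Radial resistances (cylindrical: R_cond = ln(r_o/r_i)/(2πkL), R_conv = 1/(h·2πrL)):
R_copper pipe wall = ln(144/135)/(2π×385×1) = 2.668×10^-5 K/W
R_cellular glass = ln(161/144)/(2π×0.0523×1) = 0.3396 K/W
R_outer film = 1/(h_o·2πr_oL) = 1/(24.7×2π×0.161×1) = 0.04002 K/W
R_total = 0.3796 K/W
Q = ΔT/R_total = 97/0.3796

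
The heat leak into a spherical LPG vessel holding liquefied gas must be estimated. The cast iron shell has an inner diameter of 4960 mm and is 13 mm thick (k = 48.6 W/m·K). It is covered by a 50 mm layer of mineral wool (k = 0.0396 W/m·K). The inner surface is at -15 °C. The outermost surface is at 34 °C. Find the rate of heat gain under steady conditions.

For a spherical shell R = (1/r₁ − 1/r₂)/(4πk); film R = 1/(h·4πr²). In series:
R_cast iron shell = (1/2.48 − 1/2.493)/(4π×48.6) = 3.443×10^-6 K/W
R_mineral wool = (1/2.493 − 1/2.543)/(4π×0.0396) = 0.01585 K/W
R_total = 0.01585 K/W
Q = ΔT/R_total = 49/0.01585

Q ≈ 3090 W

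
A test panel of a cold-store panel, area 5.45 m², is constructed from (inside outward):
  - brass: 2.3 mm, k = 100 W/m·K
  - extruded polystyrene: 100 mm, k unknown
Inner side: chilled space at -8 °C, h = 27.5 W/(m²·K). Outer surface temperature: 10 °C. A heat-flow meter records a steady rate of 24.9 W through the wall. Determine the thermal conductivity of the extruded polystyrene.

k ≈ 0.0256 W/(m·K)

Model the wall as resistances in series:
R_inner film = 1/(h_i·A) = 1/(27.5×5.45) = 0.006672 K/W
R_brass = L/(kA) = 0.0023/(100×5.45) = 4.22×10^-6 K/W
Sum of known resistances R_other = 0.006676 K/W
Total R = ΔT/Q = 18/24.9 = 0.7229 K/W
R_extruded polystyrene = R_total − R_other = 0.7162 K/W
k = L/(R·A) = 0.1/(0.7162×5.45)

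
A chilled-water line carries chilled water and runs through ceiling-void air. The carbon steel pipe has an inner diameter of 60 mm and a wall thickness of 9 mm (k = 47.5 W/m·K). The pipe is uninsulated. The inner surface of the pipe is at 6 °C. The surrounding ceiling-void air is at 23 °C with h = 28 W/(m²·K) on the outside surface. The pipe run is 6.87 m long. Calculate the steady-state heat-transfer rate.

Q ≈ 797 W

Per-layer cylindrical resistances, series-summed:
R_carbon steel pipe wall = ln(39/30)/(2π×47.5×6.87) = 1.28×10^-4 K/W
R_outer film = 1/(h_o·2πr_oL) = 1/(28×2π×0.039×6.87) = 0.02121 K/W
R_total = 0.02134 K/W
Q = ΔT/R_total = 17/0.02134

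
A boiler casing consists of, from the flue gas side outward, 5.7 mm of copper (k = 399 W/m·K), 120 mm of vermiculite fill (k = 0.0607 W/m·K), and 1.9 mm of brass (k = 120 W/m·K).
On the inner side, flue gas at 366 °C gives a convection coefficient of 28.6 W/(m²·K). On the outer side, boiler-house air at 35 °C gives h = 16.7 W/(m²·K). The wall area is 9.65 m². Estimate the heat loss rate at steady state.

Treating each layer as a thermal resistance in series:
R_inner film = 1/(h_i·A) = 1/(28.6×9.65) = 0.003623 K/W
R_copper = L/(kA) = 0.0057/(399×9.65) = 1.48×10^-6 K/W
R_vermiculite fill = L/(kA) = 0.12/(0.0607×9.65) = 0.2049 K/W
R_brass = L/(kA) = 0.0019/(120×9.65) = 1.641×10^-6 K/W
R_outer film = 1/(h_o·A) = 1/(16.7×9.65) = 0.006205 K/W
R_total = 0.2147 K/W
Q = ΔT / R_total = 331 / 0.2147

Q ≈ 1540 W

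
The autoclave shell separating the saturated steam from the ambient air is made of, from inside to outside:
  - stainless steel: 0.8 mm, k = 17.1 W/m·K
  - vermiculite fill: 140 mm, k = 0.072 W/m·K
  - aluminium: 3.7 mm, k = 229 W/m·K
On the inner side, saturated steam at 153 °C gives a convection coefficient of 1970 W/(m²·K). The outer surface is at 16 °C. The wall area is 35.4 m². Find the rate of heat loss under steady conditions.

Q ≈ 2490 W

Treating each layer as a thermal resistance in series:
R_inner film = 1/(h_i·A) = 1/(1970×35.4) = 1.434×10^-5 K/W
R_stainless steel = L/(kA) = 0.0008/(17.1×35.4) = 1.322×10^-6 K/W
R_vermiculite fill = L/(kA) = 0.14/(0.072×35.4) = 0.05493 K/W
R_aluminium = L/(kA) = 0.0037/(229×35.4) = 4.564×10^-7 K/W
R_total = 0.05494 K/W
Q = ΔT / R_total = 137 / 0.05494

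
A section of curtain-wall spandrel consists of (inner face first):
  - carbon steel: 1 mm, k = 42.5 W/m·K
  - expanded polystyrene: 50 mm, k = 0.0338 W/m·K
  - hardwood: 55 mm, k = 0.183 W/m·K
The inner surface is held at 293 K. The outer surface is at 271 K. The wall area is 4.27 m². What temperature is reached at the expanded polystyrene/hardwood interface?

Treating each layer as a thermal resistance in series:
R_carbon steel = L/(kA) = 0.001/(42.5×4.27) = 5.51×10^-6 K/W
R_expanded polystyrene = L/(kA) = 0.05/(0.0338×4.27) = 0.3464 K/W
R_hardwood = L/(kA) = 0.055/(0.183×4.27) = 0.07039 K/W
R_total = 0.4168 K/W;  Q = ΔT/R_total = 22/0.4168 = 52.78 W
T_interface = T_inner − Q·ΣR(inner→interface) = 293 − 52.8×0.3464

T ≈ 275 K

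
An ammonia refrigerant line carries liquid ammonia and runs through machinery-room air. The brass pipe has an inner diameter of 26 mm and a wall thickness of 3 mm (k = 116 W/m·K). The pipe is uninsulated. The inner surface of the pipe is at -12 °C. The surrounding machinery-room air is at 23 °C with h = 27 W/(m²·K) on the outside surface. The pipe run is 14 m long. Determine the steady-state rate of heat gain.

Q ≈ 1330 W

Cylindrical conduction, so R = ln(r₂/r₁)/(2πkL) per layer, in series:
R_brass pipe wall = ln(16/13)/(2π×116×14) = 2.035×10^-5 K/W
R_outer film = 1/(h_o·2πr_oL) = 1/(27×2π×0.016×14) = 0.02632 K/W
R_total = 0.02634 K/W
Q = ΔT/R_total = 35/0.02634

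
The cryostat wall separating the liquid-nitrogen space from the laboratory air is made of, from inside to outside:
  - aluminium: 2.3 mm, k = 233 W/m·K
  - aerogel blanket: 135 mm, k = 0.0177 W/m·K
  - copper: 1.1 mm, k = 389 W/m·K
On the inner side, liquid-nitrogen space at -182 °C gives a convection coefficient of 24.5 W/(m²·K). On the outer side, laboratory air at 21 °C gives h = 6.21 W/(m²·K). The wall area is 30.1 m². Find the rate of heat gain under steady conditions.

Treating each layer as a thermal resistance in series:
R_inner film = 1/(h_i·A) = 1/(24.5×30.1) = 0.001356 K/W
R_aluminium = L/(kA) = 0.0023/(233×30.1) = 3.279×10^-7 K/W
R_aerogel blanket = L/(kA) = 0.135/(0.0177×30.1) = 0.2534 K/W
R_copper = L/(kA) = 0.0011/(389×30.1) = 9.395×10^-8 K/W
R_outer film = 1/(h_o·A) = 1/(6.21×30.1) = 0.00535 K/W
R_total = 0.2601 K/W
Q = ΔT / R_total = 203 / 0.2601

Q ≈ 780 W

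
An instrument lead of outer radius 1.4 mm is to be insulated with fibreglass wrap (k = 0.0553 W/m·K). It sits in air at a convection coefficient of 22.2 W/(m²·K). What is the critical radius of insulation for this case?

r_cr ≈ 2.49 mm

For a cylinder r_cr = k/h = 0.0553/22.2
r_cr = 2.49 mm; since the bare radius (1.4 mm) is below r_cr, adding a thin layer of insulation will *increase* heat loss.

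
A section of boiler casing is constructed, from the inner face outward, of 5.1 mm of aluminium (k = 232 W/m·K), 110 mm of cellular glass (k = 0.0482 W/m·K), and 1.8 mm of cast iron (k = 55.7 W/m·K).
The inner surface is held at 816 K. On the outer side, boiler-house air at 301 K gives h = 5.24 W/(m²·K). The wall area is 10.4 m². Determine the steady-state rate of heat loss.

Model the wall as resistances in series:
R_aluminium = L/(kA) = 0.0051/(232×10.4) = 2.114×10^-6 K/W
R_cellular glass = L/(kA) = 0.11/(0.0482×10.4) = 0.2194 K/W
R_cast iron = L/(kA) = 0.0018/(55.7×10.4) = 3.107×10^-6 K/W
R_outer film = 1/(h_o·A) = 1/(5.24×10.4) = 0.01835 K/W
R_total = 0.2378 K/W
Q = ΔT / R_total = 515 / 0.2378

Q ≈ 2170 W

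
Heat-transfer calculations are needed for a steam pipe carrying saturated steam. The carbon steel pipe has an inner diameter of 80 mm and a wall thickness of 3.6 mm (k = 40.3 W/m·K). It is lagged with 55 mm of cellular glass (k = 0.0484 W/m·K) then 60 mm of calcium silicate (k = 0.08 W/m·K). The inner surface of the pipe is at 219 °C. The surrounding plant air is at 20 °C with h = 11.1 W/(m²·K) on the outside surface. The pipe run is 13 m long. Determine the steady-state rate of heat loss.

Q ≈ 695 W

Cylindrical conduction, so R = ln(r₂/r₁)/(2πkL) per layer, in series:
R_carbon steel pipe wall = ln(43.6/40)/(2π×40.3×13) = 2.618×10^-5 K/W
R_cellular glass = ln(98.6/43.6)/(2π×0.0484×13) = 0.2064 K/W
R_calcium silicate = ln(158.6/98.6)/(2π×0.08×13) = 0.07274 K/W
R_outer film = 1/(h_o·2πr_oL) = 1/(11.1×2π×0.1586×13) = 0.006954 K/W
R_total = 0.2861 K/W
Q = ΔT/R_total = 199/0.2861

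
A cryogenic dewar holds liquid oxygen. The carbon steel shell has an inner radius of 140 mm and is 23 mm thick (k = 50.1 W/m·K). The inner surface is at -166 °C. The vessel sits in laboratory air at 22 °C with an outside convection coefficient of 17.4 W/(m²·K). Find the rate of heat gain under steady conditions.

For a spherical shell R = (1/r₁ − 1/r₂)/(4πk); film R = 1/(h·4πr²). In series:
R_carbon steel shell = (1/0.14 − 1/0.163)/(4π×50.1) = 0.001601 K/W
R_outer film = 1/(h·4πr_o²) = 1/(17.4×4π×0.163²) = 0.1721 K/W
R_total = 0.1737 K/W
Q = ΔT/R_total = 188/0.1737

Q ≈ 1080 W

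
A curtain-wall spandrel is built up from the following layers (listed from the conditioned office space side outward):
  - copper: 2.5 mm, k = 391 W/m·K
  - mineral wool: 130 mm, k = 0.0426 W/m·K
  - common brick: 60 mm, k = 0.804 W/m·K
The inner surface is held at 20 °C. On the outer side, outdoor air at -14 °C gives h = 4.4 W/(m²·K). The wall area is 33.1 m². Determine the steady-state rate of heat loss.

Q ≈ 336 W

Treating each layer as a thermal resistance in series:
R_copper = L/(kA) = 0.0025/(391×33.1) = 1.932×10^-7 K/W
R_mineral wool = L/(kA) = 0.13/(0.0426×33.1) = 0.09219 K/W
R_common brick = L/(kA) = 0.06/(0.804×33.1) = 0.002255 K/W
R_outer film = 1/(h_o·A) = 1/(4.4×33.1) = 0.006866 K/W
R_total = 0.1013 K/W
Q = ΔT / R_total = 34 / 0.1013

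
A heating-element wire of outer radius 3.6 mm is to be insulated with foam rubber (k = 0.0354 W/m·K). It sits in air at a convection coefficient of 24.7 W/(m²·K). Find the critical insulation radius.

For a cylinder r_cr = k/h = 0.0354/24.7
r_cr = 1.43 mm; since the bare radius (3.6 mm) is above r_cr, any added insulation will reduce heat loss.

r_cr ≈ 1.43 mm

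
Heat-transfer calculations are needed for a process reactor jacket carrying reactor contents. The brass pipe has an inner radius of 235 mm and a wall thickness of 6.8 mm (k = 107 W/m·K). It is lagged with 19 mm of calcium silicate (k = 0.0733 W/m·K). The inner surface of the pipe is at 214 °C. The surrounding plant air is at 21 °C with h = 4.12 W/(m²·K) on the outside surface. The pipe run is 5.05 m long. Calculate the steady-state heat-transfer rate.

Cylindrical conduction, so R = ln(r₂/r₁)/(2πkL) per layer, in series:
R_brass pipe wall = ln(241.8/235)/(2π×107×5.05) = 8.402×10^-6 K/W
R_calcium silicate = ln(260.8/241.8)/(2π×0.0733×5.05) = 0.03252 K/W
R_outer film = 1/(h_o·2πr_oL) = 1/(4.12×2π×0.2608×5.05) = 0.02933 K/W
R_total = 0.06186 K/W
Q = ΔT/R_total = 193/0.06186

Q ≈ 3120 W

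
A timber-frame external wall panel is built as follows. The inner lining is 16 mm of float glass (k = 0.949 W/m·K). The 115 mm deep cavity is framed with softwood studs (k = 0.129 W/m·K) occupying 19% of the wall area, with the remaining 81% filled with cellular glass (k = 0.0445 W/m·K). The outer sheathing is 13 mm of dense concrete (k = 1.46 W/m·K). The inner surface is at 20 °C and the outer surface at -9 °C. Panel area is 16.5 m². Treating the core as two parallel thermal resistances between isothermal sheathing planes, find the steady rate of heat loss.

Q ≈ 249 W

Sheathing layers in series; stud and cavity paths in parallel between them.
R_inner = 0.016/(0.949×16.5) = 0.001022 K/W
R_stud  = 0.115/(0.129×0.19×16.5) = 0.2844 K/W
R_cav   = 0.115/(0.0445×0.81×16.5) = 0.1934 K/W
1/R_core = 1/R_stud + 1/R_cav → R_core = 0.1151 K/W
R_outer = 0.013/(1.46×16.5) = 5.396×10^-4 K/W
R_total = 0.1167 K/W
Q = ΔT/R_total = 29/0.1167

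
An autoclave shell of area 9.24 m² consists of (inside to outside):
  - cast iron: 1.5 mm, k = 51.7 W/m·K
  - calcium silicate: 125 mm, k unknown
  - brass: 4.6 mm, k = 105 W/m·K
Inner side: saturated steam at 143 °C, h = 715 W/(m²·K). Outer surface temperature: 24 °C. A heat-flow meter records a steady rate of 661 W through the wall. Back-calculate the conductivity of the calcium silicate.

Treating each layer as a thermal resistance in series:
R_inner film = 1/(h_i·A) = 1/(715×9.24) = 1.514×10^-4 K/W
R_cast iron = L/(kA) = 0.0015/(51.7×9.24) = 3.14×10^-6 K/W
R_brass = L/(kA) = 0.0046/(105×9.24) = 4.741×10^-6 K/W
Sum of known resistances R_other = 1.592×10^-4 K/W
Total R = ΔT/Q = 119/661 = 0.18 K/W
R_calcium silicate = R_total − R_other = 0.1799 K/W
k = L/(R·A) = 0.125/(0.1799×9.24)

k ≈ 0.0752 W/(m·K)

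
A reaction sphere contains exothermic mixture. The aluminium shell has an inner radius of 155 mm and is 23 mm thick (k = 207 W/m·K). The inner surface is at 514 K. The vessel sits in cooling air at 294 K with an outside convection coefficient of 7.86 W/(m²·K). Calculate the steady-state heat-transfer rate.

Spherical conduction: R = (1/r_in − 1/r_out)/(4πk) per layer; series-sum.
R_aluminium shell = (1/0.155 − 1/0.178)/(4π×207) = 3.205×10^-4 K/W
R_outer film = 1/(h·4πr_o²) = 1/(7.86×4π×0.178²) = 0.3195 K/W
R_total = 0.3199 K/W
Q = ΔT/R_total = 220/0.3199

Q ≈ 688 W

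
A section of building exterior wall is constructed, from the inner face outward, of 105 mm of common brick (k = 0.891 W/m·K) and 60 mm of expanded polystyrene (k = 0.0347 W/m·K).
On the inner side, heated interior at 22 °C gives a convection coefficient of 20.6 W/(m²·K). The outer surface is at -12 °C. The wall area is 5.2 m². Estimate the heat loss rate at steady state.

Q ≈ 93.3 W

Using the resistance-network approach (series):
R_inner film = 1/(h_i·A) = 1/(20.6×5.2) = 0.009335 K/W
R_common brick = L/(kA) = 0.105/(0.891×5.2) = 0.02266 K/W
R_expanded polystyrene = L/(kA) = 0.06/(0.0347×5.2) = 0.3325 K/W
R_total = 0.3645 K/W
Q = ΔT / R_total = 34 / 0.3645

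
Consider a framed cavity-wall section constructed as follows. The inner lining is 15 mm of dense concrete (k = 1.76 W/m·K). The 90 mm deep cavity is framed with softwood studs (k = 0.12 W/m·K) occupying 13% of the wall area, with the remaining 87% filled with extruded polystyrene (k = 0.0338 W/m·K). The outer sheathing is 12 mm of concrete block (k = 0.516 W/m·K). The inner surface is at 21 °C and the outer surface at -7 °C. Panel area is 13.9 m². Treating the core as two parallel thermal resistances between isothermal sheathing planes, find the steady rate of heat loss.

Q ≈ 192 W

Sheathing layers in series; stud and cavity paths in parallel between them.
R_inner = 0.015/(1.76×13.9) = 6.131×10^-4 K/W
R_stud  = 0.09/(0.12×0.13×13.9) = 0.4151 K/W
R_cav   = 0.09/(0.0338×0.87×13.9) = 0.2202 K/W
1/R_core = 1/R_stud + 1/R_cav → R_core = 0.1439 K/W
R_outer = 0.012/(0.516×13.9) = 0.001673 K/W
R_total = 0.1462 K/W
Q = ΔT/R_total = 28/0.1462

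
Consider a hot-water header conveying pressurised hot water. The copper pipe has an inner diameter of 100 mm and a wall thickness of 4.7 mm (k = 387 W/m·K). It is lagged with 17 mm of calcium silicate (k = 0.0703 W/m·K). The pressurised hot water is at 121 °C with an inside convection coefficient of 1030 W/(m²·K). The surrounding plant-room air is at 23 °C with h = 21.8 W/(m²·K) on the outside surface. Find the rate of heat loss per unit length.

q′ ≈ 137 W/m

For a radial system each layer contributes R = ln(r_out/r_in)/(2πkL); films add R = 1/(hA).
R_inner film = 1/(h_i·2πr₁L) = 1/(1030×2π×0.05×1) = 0.00309 K/W
R_copper pipe wall = ln(54.7/50)/(2π×387×1) = 3.695×10^-5 K/W
R_calcium silicate = ln(71.7/54.7)/(2π×0.0703×1) = 0.6127 K/W
R_outer film = 1/(h_o·2πr_oL) = 1/(21.8×2π×0.0717×1) = 0.1018 K/W
R_total = 0.7176 K/W
Q = ΔT/R_total = 98/0.7176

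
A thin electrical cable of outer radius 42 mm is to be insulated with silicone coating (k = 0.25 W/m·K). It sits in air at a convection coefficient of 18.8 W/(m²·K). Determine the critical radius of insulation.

For a cylinder r_cr = k/h = 0.25/18.8
r_cr = 13.3 mm; since the bare radius (42 mm) is above r_cr, any added insulation will reduce heat loss.

r_cr ≈ 13.3 mm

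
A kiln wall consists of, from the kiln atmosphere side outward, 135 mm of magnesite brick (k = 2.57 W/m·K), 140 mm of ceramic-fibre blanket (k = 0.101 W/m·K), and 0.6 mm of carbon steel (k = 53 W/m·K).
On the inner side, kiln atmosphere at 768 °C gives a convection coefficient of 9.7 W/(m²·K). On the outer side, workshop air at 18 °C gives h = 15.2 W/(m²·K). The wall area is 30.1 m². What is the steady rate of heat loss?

Q ≈ 14000 W

Model the wall as resistances in series:
R_inner film = 1/(h_i·A) = 1/(9.7×30.1) = 0.003425 K/W
R_magnesite brick = L/(kA) = 0.135/(2.57×30.1) = 0.001745 K/W
R_ceramic-fibre blanket = L/(kA) = 0.14/(0.101×30.1) = 0.04605 K/W
R_carbon steel = L/(kA) = 0.0006/(53×30.1) = 3.761×10^-7 K/W
R_outer film = 1/(h_o·A) = 1/(15.2×30.1) = 0.002186 K/W
R_total = 0.05341 K/W
Q = ΔT / R_total = 750 / 0.05341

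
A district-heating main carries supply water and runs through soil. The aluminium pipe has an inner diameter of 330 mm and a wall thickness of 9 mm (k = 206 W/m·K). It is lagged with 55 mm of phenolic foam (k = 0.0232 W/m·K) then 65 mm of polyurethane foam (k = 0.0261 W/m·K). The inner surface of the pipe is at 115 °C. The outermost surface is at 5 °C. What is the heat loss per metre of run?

q′ ≈ 32.3 W/m

Cylindrical conduction, so R = ln(r₂/r₁)/(2πkL) per layer, in series:
R_aluminium pipe wall = ln(174/165)/(2π×206×1) = 4.103×10^-5 K/W
R_phenolic foam = ln(229/174)/(2π×0.0232×1) = 1.884 K/W
R_polyurethane foam = ln(294/229)/(2π×0.0261×1) = 1.524 K/W
R_total = 3.408 K/W
Q = ΔT/R_total = 110/3.408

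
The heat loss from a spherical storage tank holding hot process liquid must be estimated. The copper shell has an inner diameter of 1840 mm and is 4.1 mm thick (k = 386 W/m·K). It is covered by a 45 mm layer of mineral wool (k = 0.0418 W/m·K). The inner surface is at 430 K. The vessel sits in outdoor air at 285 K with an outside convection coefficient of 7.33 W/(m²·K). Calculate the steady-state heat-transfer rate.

Each spherical layer contributes R = (1/r_i − 1/r_o)/(4πk):
R_copper shell = (1/0.92 − 1/0.9241)/(4π×386) = 9.942×10^-7 K/W
R_mineral wool = (1/0.9241 − 1/0.9691)/(4π×0.0418) = 0.09566 K/W
R_outer film = 1/(h·4πr_o²) = 1/(7.33×4π×0.9691²) = 0.01156 K/W
R_total = 0.1072 K/W
Q = ΔT/R_total = 145/0.1072

Q ≈ 1350 W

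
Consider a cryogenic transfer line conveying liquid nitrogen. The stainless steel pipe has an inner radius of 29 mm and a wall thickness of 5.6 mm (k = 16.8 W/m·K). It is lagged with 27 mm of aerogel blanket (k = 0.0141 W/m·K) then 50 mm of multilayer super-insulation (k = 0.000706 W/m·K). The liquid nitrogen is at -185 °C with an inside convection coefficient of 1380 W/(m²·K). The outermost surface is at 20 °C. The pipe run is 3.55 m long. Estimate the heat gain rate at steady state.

Radial resistances (cylindrical: R_cond = ln(r_o/r_i)/(2πkL), R_conv = 1/(h·2πrL)):
R_inner film = 1/(h_i·2πr₁L) = 1/(1380×2π×0.029×3.55) = 0.00112 K/W
R_stainless steel pipe wall = ln(34.6/29)/(2π×16.8×3.55) = 4.712×10^-4 K/W
R_aerogel blanket = ln(61.6/34.6)/(2π×0.0141×3.55) = 1.834 K/W
R_multilayer super-insulation = ln(111.6/61.6)/(2π×0.000706×3.55) = 37.74 K/W
R_total = 39.57 K/W
Q = ΔT/R_total = 205/39.57

Q ≈ 5.18 W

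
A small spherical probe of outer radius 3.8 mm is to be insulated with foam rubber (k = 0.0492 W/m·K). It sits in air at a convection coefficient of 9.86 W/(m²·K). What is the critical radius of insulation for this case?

For a sphere r_cr = 2k/h = 2×0.0492/9.86
r_cr = 9.98 mm; since the bare radius (3.8 mm) is below r_cr, adding a thin layer of insulation will *increase* heat loss.

r_cr ≈ 9.98 mm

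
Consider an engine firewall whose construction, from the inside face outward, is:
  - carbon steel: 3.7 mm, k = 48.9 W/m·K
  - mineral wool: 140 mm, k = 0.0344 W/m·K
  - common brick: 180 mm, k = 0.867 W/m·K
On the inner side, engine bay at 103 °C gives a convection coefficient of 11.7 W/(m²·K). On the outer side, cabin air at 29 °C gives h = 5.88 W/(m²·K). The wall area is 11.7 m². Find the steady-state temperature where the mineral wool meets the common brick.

T ≈ 35.2 °C

Using the resistance-network approach (series):
R_inner film = 1/(h_i·A) = 1/(11.7×11.7) = 0.007305 K/W
R_carbon steel = L/(kA) = 0.0037/(48.9×11.7) = 6.467×10^-6 K/W
R_mineral wool = L/(kA) = 0.14/(0.0344×11.7) = 0.3478 K/W
R_common brick = L/(kA) = 0.18/(0.867×11.7) = 0.01774 K/W
R_outer film = 1/(h_o·A) = 1/(5.88×11.7) = 0.01454 K/W
R_total = 0.3874 K/W;  Q = ΔT/R_total = 74/0.3874 = 191 W
T_interface = T_inner − Q·ΣR(inner→interface) = 103 − 191×0.3552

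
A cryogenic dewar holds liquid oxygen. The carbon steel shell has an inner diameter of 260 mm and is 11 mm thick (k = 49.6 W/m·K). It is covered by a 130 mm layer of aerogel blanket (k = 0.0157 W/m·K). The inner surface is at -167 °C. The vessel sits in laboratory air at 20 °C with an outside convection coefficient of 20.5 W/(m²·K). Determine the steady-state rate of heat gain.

For a spherical shell R = (1/r₁ − 1/r₂)/(4πk); film R = 1/(h·4πr²). In series:
R_carbon steel shell = (1/0.13 − 1/0.141)/(4π×49.6) = 9.628×10^-4 K/W
R_aerogel blanket = (1/0.141 − 1/0.271)/(4π×0.0157) = 17.24 K/W
R_outer film = 1/(h·4πr_o²) = 1/(20.5×4π×0.271²) = 0.05286 K/W
R_total = 17.3 K/W
Q = ΔT/R_total = 187/17.3

Q ≈ 10.8 W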